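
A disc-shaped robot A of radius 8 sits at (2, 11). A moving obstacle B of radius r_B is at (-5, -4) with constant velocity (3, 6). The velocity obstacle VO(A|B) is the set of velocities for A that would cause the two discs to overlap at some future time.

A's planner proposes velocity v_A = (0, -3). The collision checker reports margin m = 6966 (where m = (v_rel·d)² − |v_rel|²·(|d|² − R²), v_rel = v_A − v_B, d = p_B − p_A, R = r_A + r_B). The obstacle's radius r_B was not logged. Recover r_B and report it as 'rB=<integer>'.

m = 6966
d = (-7, -15);  v_rel = (-3, -9),  |v_rel|² = 90
v_rel×d = (-3)·(-15) − (-9)·(-7) = -18
since m = R²·90 − (-18)²:  R² = (324 + 6966) / 90 = 81
R = √81 = 9  ⇒  r_B = 9 − 8 = 1

rB=1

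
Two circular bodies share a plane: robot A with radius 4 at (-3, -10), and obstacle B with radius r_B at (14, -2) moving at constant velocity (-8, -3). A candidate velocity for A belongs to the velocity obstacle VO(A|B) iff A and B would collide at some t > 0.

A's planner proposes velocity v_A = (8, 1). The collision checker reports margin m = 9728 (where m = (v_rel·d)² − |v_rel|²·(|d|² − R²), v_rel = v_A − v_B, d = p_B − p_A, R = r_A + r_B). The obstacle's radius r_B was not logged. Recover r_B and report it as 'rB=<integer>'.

m = 9728
d = (17, 8);  v_rel = (16, 4),  |v_rel|² = 272
v_rel×d = (16)·(8) − (4)·(17) = 60
since m = R²·272 − 60²:  R² = (3600 + 9728) / 272 = 49
R = √49 = 7  ⇒  r_B = 7 − 4 = 3

rB=3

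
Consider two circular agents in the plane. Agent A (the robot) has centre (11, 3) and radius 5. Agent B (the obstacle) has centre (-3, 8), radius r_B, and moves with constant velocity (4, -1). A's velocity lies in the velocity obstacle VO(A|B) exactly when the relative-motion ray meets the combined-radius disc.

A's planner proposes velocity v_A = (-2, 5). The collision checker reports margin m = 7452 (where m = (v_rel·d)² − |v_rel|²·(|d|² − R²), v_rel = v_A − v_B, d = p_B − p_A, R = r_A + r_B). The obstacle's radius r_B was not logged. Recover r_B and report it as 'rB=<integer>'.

m = 7452
d = (-14, 5);  v_rel = (-6, 6),  |v_rel|² = 72
v_rel×d = (-6)·(5) − (6)·(-14) = 54
since m = R²·72 − 54²:  R² = (2916 + 7452) / 72 = 144
R = √144 = 12  ⇒  r_B = 12 − 5 = 7

rB=7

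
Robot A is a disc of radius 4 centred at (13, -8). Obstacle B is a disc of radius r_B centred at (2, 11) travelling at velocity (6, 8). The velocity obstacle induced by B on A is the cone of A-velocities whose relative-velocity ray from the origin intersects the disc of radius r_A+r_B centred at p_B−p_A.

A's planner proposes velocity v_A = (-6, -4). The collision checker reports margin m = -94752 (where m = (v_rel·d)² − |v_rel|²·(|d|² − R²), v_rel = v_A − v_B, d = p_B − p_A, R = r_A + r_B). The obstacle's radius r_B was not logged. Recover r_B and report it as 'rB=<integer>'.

m = -94752
d = (-11, 19);  v_rel = (-12, -12),  |v_rel|² = 288
v_rel×d = (-12)·(19) − (-12)·(-11) = -360
since m = R²·288 − (-360)²:  R² = (129600 + -94752) / 288 = 121
R = √121 = 11  ⇒  r_B = 11 − 4 = 7

rB=7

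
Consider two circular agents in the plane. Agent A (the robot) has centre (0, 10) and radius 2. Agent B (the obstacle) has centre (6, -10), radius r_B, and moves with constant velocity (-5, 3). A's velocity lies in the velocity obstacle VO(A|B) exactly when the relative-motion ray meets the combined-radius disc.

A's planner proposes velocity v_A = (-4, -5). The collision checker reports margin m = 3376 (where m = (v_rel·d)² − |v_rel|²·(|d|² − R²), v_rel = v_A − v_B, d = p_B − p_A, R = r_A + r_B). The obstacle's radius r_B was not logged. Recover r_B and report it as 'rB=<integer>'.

m = 3376
d = (6, -20);  v_rel = (1, -8),  |v_rel|² = 65
v_rel×d = (1)·(-20) − (-8)·(6) = 28
since m = R²·65 − 28²:  R² = (784 + 3376) / 65 = 64
R = √64 = 8  ⇒  r_B = 8 − 2 = 6

rB=6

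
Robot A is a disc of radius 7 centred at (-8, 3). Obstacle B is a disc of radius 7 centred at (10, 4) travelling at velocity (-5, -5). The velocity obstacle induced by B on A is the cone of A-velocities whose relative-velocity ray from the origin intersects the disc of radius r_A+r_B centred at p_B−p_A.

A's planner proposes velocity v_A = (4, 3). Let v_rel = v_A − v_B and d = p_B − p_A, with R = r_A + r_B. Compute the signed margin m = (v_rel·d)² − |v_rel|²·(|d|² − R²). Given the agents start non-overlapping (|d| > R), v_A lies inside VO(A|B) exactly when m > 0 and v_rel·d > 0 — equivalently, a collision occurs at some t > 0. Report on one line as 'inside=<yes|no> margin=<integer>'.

d = (18, 1),  |d|² = 325;  R = 7+7 = 14,  c = 325−14² = 129
v_rel = (9, 8),  |v_rel|² = 145;  v_rel·d = (9)·(18) + (8)·(1) = 170
145·t² − 340·t + 129 = 0  ⇒  m = 170² − 145·129 = 10195
m = 10195 > 0,  v_rel·d = 170 > 0  ⇒  inside

inside=yes margin=10195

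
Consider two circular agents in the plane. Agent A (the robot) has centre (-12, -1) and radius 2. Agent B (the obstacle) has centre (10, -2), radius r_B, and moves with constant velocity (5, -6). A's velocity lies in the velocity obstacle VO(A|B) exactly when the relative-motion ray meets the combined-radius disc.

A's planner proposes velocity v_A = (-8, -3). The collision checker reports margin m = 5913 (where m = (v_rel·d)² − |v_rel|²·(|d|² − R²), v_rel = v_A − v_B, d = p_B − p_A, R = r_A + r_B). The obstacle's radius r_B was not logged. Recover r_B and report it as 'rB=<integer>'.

m = 5913
d = (22, -1);  v_rel = (-13, 3),  |v_rel|² = 178
v_rel×d = (-13)·(-1) − (3)·(22) = -53
since m = R²·178 − (-53)²:  R² = (2809 + 5913) / 178 = 49
R = √49 = 7  ⇒  r_B = 7 − 2 = 5

rB=5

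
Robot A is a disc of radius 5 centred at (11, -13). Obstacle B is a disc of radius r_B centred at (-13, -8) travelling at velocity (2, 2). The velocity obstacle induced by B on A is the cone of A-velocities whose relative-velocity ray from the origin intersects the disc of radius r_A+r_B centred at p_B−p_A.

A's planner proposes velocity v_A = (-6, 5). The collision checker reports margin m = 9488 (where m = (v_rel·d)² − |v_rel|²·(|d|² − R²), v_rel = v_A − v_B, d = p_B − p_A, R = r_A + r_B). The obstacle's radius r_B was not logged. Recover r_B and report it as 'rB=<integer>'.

m = 9488
d = (-24, 5);  v_rel = (-8, 3),  |v_rel|² = 73
v_rel×d = (-8)·(5) − (3)·(-24) = 32
since m = R²·73 − 32²:  R² = (1024 + 9488) / 73 = 144
R = √144 = 12  ⇒  r_B = 12 − 5 = 7

rB=7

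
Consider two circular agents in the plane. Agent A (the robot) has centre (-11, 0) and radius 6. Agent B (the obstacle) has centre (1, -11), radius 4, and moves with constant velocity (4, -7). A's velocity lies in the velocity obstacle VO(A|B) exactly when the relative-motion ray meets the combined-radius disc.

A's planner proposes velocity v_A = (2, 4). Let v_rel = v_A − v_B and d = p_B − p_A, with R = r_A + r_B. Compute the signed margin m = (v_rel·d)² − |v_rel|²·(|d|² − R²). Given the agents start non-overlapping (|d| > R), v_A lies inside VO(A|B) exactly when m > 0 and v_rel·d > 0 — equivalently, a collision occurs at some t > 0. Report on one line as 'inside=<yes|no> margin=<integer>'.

d = (12, -11),  |d|² = 265;  R = 6+4 = 10,  c = 265−10² = 165
v_rel = (-2, 11),  |v_rel|² = 125;  v_rel·d = (-2)·(12) + (11)·(-11) = -145
125·t² + 290·t + 165 = 0  ⇒  m = (-145)² − 125·165 = 400
m = 400 > 0,  v_rel·d = -145 < 0  ⇒  outside

inside=no margin=400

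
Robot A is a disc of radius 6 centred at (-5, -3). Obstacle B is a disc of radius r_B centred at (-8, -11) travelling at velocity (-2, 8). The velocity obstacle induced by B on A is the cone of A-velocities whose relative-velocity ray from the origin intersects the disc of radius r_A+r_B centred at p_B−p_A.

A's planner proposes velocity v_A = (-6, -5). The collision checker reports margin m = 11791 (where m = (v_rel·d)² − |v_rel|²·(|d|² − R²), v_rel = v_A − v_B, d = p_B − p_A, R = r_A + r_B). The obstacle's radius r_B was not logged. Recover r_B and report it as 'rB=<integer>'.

m = 11791
d = (-3, -8);  v_rel = (-4, -13),  |v_rel|² = 185
v_rel×d = (-4)·(-8) − (-13)·(-3) = -7
since m = R²·185 − (-7)²:  R² = (49 + 11791) / 185 = 64
R = √64 = 8  ⇒  r_B = 8 − 6 = 2

rB=2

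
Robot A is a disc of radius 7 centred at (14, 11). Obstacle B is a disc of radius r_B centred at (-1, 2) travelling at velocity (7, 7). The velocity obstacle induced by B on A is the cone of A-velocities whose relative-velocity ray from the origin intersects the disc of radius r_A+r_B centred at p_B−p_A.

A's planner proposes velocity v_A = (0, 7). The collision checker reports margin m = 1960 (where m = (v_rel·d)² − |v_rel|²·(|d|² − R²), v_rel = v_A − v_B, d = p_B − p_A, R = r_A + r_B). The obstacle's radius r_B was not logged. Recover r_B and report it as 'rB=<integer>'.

m = 1960
d = (-15, -9);  v_rel = (-7, 0),  |v_rel|² = 49
v_rel×d = (-7)·(-9) − (0)·(-15) = 63
since m = R²·49 − 63²:  R² = (3969 + 1960) / 49 = 121
R = √121 = 11  ⇒  r_B = 11 − 7 = 4

rB=4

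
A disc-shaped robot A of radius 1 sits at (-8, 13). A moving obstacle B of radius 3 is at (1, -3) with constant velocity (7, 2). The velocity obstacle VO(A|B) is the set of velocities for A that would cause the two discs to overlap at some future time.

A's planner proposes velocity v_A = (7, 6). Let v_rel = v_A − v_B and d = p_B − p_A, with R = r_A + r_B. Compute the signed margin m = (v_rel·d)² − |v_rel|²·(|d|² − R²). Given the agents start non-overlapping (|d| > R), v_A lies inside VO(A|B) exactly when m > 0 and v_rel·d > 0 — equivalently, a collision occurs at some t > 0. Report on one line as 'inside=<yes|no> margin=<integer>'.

d = (9, -16),  |d|² = 337;  R = 1+3 = 4,  c = 337−4² = 321
v_rel = (0, 4),  |v_rel|² = 16;  v_rel·d = (0)·(9) + (4)·(-16) = -64
16·t² + 128·t + 321 = 0  ⇒  m = (-64)² − 16·321 = -1040
m = -1040 < 0,  v_rel·d = -64 < 0  ⇒  outside

inside=no margin=-1040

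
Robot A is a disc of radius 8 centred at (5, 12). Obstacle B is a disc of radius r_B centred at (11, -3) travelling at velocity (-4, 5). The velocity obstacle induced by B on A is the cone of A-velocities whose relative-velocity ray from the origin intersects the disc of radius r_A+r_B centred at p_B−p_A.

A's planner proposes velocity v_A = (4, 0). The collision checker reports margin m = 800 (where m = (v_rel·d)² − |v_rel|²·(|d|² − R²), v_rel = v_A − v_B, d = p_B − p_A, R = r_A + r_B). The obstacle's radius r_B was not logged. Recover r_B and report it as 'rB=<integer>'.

m = 800
d = (6, -15);  v_rel = (8, -5),  |v_rel|² = 89
v_rel×d = (8)·(-15) − (-5)·(6) = -90
since m = R²·89 − (-90)²:  R² = (8100 + 800) / 89 = 100
R = √100 = 10  ⇒  r_B = 10 − 8 = 2

rB=2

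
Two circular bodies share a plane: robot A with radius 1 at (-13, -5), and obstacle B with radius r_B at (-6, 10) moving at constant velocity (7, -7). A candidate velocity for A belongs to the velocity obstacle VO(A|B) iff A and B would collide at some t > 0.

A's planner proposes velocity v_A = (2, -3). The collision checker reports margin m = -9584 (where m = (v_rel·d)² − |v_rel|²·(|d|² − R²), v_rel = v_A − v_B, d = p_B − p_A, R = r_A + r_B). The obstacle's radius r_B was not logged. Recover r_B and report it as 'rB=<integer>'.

m = -9584
d = (7, 15);  v_rel = (-5, 4),  |v_rel|² = 41
v_rel×d = (-5)·(15) − (4)·(7) = -103
since m = R²·41 − (-103)²:  R² = (10609 + -9584) / 41 = 25
R = √25 = 5  ⇒  r_B = 5 − 1 = 4

rB=4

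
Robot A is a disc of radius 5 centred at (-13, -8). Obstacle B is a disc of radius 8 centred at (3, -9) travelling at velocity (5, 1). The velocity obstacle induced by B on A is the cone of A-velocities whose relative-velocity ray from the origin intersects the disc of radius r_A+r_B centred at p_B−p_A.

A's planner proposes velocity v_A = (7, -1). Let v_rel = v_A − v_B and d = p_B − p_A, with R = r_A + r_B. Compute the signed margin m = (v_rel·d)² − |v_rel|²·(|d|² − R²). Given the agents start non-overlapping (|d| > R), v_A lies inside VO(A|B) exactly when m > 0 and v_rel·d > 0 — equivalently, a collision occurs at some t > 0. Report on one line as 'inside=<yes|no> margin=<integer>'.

d = (16, -1),  |d|² = 257;  R = 5+8 = 13,  c = 257−13² = 88
v_rel = (2, -2),  |v_rel|² = 8;  v_rel·d = (2)·(16) + (-2)·(-1) = 34
8·t² − 68·t + 88 = 0  ⇒  m = 34² − 8·88 = 452
m = 452 > 0,  v_rel·d = 34 > 0  ⇒  inside

inside=yes margin=452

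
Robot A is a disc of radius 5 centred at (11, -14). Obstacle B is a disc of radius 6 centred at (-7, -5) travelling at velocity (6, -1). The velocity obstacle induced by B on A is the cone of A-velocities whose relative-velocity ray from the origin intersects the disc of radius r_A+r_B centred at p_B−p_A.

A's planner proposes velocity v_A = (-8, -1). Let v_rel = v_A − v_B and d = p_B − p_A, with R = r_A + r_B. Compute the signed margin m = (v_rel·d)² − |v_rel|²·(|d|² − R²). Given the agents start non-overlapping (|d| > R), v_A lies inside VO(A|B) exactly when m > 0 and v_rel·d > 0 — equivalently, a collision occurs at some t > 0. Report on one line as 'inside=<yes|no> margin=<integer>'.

d = (-18, 9),  |d|² = 405;  R = 5+6 = 11,  c = 405−11² = 284
v_rel = (-14, 0),  |v_rel|² = 196;  v_rel·d = (-14)·(-18) + (0)·(9) = 252
196·t² − 504·t + 284 = 0  ⇒  m = 252² − 196·284 = 7840
m = 7840 > 0,  v_rel·d = 252 > 0  ⇒  inside

inside=yes margin=7840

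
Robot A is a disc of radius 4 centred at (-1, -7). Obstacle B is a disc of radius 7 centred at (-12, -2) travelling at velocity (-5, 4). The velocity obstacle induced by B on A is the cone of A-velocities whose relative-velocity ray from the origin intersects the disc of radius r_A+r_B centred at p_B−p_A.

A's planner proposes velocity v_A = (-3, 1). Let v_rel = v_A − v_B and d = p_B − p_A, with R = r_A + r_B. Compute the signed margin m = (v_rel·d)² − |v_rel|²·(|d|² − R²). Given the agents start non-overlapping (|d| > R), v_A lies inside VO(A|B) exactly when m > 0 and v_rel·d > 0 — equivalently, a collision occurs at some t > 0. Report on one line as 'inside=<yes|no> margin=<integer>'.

d = (-11, 5),  |d|² = 146;  R = 4+7 = 11,  c = 146−11² = 25
v_rel = (2, -3),  |v_rel|² = 13;  v_rel·d = (2)·(-11) + (-3)·(5) = -37
13·t² + 74·t + 25 = 0  ⇒  m = (-37)² − 13·25 = 1044
m = 1044 > 0,  v_rel·d = -37 < 0  ⇒  outside

inside=no margin=1044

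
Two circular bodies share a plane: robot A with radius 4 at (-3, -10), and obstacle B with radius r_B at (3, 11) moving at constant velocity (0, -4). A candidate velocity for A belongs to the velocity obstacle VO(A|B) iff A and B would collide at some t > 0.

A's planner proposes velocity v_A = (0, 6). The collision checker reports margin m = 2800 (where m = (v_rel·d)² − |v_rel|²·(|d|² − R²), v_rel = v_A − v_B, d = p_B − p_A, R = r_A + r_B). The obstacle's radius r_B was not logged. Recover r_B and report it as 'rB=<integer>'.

m = 2800
d = (6, 21);  v_rel = (0, 10),  |v_rel|² = 100
v_rel×d = (0)·(21) − (10)·(6) = -60
since m = R²·100 − (-60)²:  R² = (3600 + 2800) / 100 = 64
R = √64 = 8  ⇒  r_B = 8 − 4 = 4

rB=4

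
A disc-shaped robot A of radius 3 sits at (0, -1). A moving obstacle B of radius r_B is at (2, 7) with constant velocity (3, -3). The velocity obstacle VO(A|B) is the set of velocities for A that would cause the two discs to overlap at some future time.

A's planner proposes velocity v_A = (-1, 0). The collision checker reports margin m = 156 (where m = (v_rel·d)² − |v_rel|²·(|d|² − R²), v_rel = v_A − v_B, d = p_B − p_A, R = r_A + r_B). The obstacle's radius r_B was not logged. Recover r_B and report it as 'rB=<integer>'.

m = 156
d = (2, 8);  v_rel = (-4, 3),  |v_rel|² = 25
v_rel×d = (-4)·(8) − (3)·(2) = -38
since m = R²·25 − (-38)²:  R² = (1444 + 156) / 25 = 64
R = √64 = 8  ⇒  r_B = 8 − 3 = 5

rB=5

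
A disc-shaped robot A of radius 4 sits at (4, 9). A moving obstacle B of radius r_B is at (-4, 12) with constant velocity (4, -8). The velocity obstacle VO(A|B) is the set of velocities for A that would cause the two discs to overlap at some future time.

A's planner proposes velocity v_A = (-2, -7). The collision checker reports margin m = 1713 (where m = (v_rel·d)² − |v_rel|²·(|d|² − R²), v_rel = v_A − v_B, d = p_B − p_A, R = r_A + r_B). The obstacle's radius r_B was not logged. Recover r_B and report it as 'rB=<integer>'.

m = 1713
d = (-8, 3);  v_rel = (-6, 1),  |v_rel|² = 37
v_rel×d = (-6)·(3) − (1)·(-8) = -10
since m = R²·37 − (-10)²:  R² = (100 + 1713) / 37 = 49
R = √49 = 7  ⇒  r_B = 7 − 4 = 3

rB=3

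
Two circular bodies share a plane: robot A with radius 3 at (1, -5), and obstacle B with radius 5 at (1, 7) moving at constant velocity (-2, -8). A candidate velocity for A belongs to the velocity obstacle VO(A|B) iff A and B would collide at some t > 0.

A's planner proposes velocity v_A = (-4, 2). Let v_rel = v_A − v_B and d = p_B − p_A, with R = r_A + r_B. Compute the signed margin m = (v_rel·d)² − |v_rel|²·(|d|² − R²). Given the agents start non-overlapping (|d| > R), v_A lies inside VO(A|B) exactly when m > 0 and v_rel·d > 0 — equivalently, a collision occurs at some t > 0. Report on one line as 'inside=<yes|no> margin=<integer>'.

d = (0, 12),  |d|² = 144;  R = 3+5 = 8,  c = 144−8² = 80
v_rel = (-2, 10),  |v_rel|² = 104;  v_rel·d = (-2)·(0) + (10)·(12) = 120
104·t² − 240·t + 80 = 0  ⇒  m = 120² − 104·80 = 6080
m = 6080 > 0,  v_rel·d = 120 > 0  ⇒  inside

inside=yes margin=6080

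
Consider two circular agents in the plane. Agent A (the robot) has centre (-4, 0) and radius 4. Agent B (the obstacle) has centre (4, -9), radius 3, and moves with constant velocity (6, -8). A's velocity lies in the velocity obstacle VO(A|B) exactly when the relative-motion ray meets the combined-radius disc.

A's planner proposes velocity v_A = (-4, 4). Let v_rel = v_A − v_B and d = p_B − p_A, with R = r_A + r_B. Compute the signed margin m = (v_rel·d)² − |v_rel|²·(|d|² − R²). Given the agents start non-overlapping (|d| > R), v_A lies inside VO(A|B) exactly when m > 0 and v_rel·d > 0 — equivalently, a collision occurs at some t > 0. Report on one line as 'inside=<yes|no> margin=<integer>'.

d = (8, -9),  |d|² = 145;  R = 4+3 = 7,  c = 145−7² = 96
v_rel = (-10, 12),  |v_rel|² = 244;  v_rel·d = (-10)·(8) + (12)·(-9) = -188
244·t² + 376·t + 96 = 0  ⇒  m = (-188)² − 244·96 = 11920
m = 11920 > 0,  v_rel·d = -188 < 0  ⇒  outside

inside=no margin=11920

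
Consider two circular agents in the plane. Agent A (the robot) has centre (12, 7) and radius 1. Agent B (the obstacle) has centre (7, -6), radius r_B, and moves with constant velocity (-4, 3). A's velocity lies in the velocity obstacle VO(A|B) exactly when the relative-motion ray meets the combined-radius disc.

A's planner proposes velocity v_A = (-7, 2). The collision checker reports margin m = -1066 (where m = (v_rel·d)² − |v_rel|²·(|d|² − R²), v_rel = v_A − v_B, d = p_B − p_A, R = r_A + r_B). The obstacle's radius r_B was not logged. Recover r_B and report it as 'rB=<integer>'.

m = -1066
d = (-5, -13);  v_rel = (-3, -1),  |v_rel|² = 10
v_rel×d = (-3)·(-13) − (-1)·(-5) = 34
since m = R²·10 − 34²:  R² = (1156 + -1066) / 10 = 9
R = √9 = 3  ⇒  r_B = 3 − 1 = 2

rB=2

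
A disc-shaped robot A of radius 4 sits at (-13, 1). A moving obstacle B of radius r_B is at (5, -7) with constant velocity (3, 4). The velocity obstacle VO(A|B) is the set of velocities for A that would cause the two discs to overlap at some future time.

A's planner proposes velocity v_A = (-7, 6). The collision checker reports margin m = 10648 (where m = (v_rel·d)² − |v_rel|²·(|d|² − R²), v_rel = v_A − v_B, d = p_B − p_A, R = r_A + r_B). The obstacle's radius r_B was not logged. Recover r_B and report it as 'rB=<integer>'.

m = 10648
d = (18, -8);  v_rel = (-10, 2),  |v_rel|² = 104
v_rel×d = (-10)·(-8) − (2)·(18) = 44
since m = R²·104 − 44²:  R² = (1936 + 10648) / 104 = 121
R = √121 = 11  ⇒  r_B = 11 − 4 = 7

rB=7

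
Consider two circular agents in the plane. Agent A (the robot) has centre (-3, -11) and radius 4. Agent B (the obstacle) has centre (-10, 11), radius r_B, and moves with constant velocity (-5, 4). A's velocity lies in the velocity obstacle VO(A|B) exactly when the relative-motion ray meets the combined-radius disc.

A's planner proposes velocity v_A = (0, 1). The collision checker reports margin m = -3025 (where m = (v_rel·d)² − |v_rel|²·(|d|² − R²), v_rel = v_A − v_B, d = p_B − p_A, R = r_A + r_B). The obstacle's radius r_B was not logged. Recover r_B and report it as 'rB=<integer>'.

m = -3025
d = (-7, 22);  v_rel = (5, -3),  |v_rel|² = 34
v_rel×d = (5)·(22) − (-3)·(-7) = 89
since m = R²·34 − 89²:  R² = (7921 + -3025) / 34 = 144
R = √144 = 12  ⇒  r_B = 12 − 4 = 8

rB=8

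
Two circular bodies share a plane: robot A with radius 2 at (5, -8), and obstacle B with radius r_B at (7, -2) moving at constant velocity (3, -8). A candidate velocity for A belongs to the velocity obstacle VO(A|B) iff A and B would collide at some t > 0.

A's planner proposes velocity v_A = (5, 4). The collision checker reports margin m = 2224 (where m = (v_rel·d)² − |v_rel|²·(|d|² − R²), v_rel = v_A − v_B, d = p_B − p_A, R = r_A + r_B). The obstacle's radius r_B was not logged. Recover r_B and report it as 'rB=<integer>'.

m = 2224
d = (2, 6);  v_rel = (2, 12),  |v_rel|² = 148
v_rel×d = (2)·(6) − (12)·(2) = -12
since m = R²·148 − (-12)²:  R² = (144 + 2224) / 148 = 16
R = √16 = 4  ⇒  r_B = 4 − 2 = 2

rB=2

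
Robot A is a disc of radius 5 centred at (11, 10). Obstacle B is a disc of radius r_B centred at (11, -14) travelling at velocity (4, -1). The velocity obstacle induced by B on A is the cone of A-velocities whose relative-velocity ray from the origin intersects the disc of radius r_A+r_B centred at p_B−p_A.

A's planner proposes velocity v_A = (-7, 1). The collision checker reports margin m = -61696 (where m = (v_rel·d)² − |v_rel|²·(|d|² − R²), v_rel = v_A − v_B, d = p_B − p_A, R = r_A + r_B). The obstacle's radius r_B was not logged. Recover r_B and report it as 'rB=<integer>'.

m = -61696
d = (0, -24);  v_rel = (-11, 2),  |v_rel|² = 125
v_rel×d = (-11)·(-24) − (2)·(0) = 264
since m = R²·125 − 264²:  R² = (69696 + -61696) / 125 = 64
R = √64 = 8  ⇒  r_B = 8 − 5 = 3

rB=3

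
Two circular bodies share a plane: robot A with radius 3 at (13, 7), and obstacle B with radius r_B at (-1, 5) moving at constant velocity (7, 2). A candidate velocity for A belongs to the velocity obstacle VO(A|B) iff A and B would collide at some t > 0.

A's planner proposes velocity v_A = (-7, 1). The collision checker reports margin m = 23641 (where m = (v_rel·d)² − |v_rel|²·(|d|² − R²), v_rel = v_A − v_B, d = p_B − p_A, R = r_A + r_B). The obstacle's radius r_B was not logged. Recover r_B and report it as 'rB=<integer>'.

m = 23641
d = (-14, -2);  v_rel = (-14, -1),  |v_rel|² = 197
v_rel×d = (-14)·(-2) − (-1)·(-14) = 14
since m = R²·197 − 14²:  R² = (196 + 23641) / 197 = 121
R = √121 = 11  ⇒  r_B = 11 − 3 = 8

rB=8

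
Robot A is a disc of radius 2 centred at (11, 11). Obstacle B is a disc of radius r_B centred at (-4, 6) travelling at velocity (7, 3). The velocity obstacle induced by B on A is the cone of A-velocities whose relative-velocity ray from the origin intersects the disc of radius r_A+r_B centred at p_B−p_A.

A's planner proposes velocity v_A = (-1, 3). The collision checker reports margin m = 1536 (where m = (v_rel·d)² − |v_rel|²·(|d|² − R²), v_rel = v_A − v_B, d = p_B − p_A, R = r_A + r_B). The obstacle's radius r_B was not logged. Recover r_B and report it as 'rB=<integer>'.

m = 1536
d = (-15, -5);  v_rel = (-8, 0),  |v_rel|² = 64
v_rel×d = (-8)·(-5) − (0)·(-15) = 40
since m = R²·64 − 40²:  R² = (1600 + 1536) / 64 = 49
R = √49 = 7  ⇒  r_B = 7 − 2 = 5

rB=5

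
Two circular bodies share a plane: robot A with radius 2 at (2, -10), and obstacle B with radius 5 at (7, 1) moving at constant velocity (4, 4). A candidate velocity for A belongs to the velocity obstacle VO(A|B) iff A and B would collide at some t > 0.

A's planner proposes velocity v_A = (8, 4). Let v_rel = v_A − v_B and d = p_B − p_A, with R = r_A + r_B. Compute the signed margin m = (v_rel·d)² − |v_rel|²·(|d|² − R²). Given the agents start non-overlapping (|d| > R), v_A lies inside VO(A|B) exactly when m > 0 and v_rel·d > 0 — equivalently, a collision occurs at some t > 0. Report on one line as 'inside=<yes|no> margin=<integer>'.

d = (5, 11),  |d|² = 146;  R = 2+5 = 7,  c = 146−7² = 97
v_rel = (4, 0),  |v_rel|² = 16;  v_rel·d = (4)·(5) + (0)·(11) = 20
16·t² − 40·t + 97 = 0  ⇒  m = 20² − 16·97 = -1152
m = -1152 < 0,  v_rel·d = 20 > 0  ⇒  outside

inside=no margin=-1152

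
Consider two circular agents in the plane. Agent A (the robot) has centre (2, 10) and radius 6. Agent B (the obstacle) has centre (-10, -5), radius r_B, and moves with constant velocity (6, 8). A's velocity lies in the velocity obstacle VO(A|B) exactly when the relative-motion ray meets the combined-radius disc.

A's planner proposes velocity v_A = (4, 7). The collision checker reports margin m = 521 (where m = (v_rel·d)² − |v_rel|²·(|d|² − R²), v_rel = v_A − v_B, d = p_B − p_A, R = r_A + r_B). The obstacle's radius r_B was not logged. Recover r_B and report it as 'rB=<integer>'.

m = 521
d = (-12, -15);  v_rel = (-2, -1),  |v_rel|² = 5
v_rel×d = (-2)·(-15) − (-1)·(-12) = 18
since m = R²·5 − 18²:  R² = (324 + 521) / 5 = 169
R = √169 = 13  ⇒  r_B = 13 − 6 = 7

rB=7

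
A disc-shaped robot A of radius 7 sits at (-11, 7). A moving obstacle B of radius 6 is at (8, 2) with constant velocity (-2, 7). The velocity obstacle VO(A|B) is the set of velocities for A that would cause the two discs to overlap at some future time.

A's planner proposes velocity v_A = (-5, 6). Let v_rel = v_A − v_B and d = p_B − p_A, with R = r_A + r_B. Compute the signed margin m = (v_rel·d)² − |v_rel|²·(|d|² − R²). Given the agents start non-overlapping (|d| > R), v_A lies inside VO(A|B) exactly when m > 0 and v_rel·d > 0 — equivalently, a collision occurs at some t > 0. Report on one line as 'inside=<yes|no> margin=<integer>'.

d = (19, -5),  |d|² = 386;  R = 7+6 = 13,  c = 386−13² = 217
v_rel = (-3, -1),  |v_rel|² = 10;  v_rel·d = (-3)·(19) + (-1)·(-5) = -52
10·t² + 104·t + 217 = 0  ⇒  m = (-52)² − 10·217 = 534
m = 534 > 0,  v_rel·d = -52 < 0  ⇒  outside

inside=no margin=534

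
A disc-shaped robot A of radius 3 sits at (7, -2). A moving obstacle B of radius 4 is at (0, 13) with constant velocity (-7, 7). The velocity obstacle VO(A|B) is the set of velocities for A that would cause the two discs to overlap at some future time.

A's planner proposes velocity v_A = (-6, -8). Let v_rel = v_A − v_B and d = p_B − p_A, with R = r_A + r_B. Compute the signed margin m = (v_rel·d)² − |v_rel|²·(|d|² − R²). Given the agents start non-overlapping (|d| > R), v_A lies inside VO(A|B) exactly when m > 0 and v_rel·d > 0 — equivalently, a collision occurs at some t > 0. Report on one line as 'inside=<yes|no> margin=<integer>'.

d = (-7, 15),  |d|² = 274;  R = 3+4 = 7,  c = 274−7² = 225
v_rel = (1, -15),  |v_rel|² = 226;  v_rel·d = (1)·(-7) + (-15)·(15) = -232
226·t² + 464·t + 225 = 0  ⇒  m = (-232)² − 226·225 = 2974
m = 2974 > 0,  v_rel·d = -232 < 0  ⇒  outside

inside=no margin=2974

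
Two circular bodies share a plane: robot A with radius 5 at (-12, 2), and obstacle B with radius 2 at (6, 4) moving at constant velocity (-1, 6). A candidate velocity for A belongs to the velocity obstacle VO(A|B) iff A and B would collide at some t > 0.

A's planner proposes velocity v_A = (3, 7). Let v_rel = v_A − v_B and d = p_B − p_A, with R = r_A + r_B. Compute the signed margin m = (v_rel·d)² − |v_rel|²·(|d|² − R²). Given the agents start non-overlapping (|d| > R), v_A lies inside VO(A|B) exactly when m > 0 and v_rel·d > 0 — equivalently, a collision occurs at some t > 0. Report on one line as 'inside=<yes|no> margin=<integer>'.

d = (18, 2),  |d|² = 328;  R = 5+2 = 7,  c = 328−7² = 279
v_rel = (4, 1),  |v_rel|² = 17;  v_rel·d = (4)·(18) + (1)·(2) = 74
17·t² − 148·t + 279 = 0  ⇒  m = 74² − 17·279 = 733
m = 733 > 0,  v_rel·d = 74 > 0  ⇒  inside

inside=yes margin=733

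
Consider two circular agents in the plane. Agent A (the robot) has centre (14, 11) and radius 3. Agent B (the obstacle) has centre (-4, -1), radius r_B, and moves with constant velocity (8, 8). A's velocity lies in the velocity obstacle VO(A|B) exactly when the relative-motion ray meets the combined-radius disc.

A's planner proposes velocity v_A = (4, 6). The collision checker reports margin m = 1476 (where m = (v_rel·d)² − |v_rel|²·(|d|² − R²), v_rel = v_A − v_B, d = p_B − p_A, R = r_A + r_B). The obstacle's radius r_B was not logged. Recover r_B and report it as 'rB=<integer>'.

m = 1476
d = (-18, -12);  v_rel = (-4, -2),  |v_rel|² = 20
v_rel×d = (-4)·(-12) − (-2)·(-18) = 12
since m = R²·20 − 12²:  R² = (144 + 1476) / 20 = 81
R = √81 = 9  ⇒  r_B = 9 − 3 = 6

rB=6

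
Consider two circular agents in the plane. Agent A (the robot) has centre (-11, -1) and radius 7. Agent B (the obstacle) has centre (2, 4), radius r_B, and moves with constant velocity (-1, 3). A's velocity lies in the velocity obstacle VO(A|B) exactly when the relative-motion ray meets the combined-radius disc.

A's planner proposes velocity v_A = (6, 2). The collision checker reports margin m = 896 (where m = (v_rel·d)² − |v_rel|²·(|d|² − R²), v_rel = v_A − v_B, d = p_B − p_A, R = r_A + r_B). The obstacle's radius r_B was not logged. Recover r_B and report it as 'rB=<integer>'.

m = 896
d = (13, 5);  v_rel = (7, -1),  |v_rel|² = 50
v_rel×d = (7)·(5) − (-1)·(13) = 48
since m = R²·50 − 48²:  R² = (2304 + 896) / 50 = 64
R = √64 = 8  ⇒  r_B = 8 − 7 = 1

rB=1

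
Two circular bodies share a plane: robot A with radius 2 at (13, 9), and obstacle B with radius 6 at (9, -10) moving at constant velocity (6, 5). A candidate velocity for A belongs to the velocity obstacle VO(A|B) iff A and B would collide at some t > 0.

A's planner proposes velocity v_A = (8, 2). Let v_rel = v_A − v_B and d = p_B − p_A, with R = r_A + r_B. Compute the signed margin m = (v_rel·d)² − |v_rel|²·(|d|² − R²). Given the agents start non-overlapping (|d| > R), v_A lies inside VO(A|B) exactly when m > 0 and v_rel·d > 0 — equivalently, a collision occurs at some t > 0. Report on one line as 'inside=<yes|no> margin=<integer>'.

d = (-4, -19),  |d|² = 377;  R = 2+6 = 8,  c = 377−8² = 313
v_rel = (2, -3),  |v_rel|² = 13;  v_rel·d = (2)·(-4) + (-3)·(-19) = 49
13·t² − 98·t + 313 = 0  ⇒  m = 49² − 13·313 = -1668
m = -1668 < 0,  v_rel·d = 49 > 0  ⇒  outside

inside=no margin=-1668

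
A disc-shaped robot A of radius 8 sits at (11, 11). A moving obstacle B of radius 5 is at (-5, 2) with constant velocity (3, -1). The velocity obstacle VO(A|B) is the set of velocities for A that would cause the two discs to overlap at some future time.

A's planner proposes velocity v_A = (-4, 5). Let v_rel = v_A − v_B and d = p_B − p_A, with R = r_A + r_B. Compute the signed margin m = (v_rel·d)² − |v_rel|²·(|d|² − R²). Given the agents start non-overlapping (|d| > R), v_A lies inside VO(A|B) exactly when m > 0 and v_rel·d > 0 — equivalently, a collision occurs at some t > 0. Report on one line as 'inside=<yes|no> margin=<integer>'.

d = (-16, -9),  |d|² = 337;  R = 8+5 = 13,  c = 337−13² = 168
v_rel = (-7, 6),  |v_rel|² = 85;  v_rel·d = (-7)·(-16) + (6)·(-9) = 58
85·t² − 116·t + 168 = 0  ⇒  m = 58² − 85·168 = -10916
m = -10916 < 0,  v_rel·d = 58 > 0  ⇒  outside

inside=no margin=-10916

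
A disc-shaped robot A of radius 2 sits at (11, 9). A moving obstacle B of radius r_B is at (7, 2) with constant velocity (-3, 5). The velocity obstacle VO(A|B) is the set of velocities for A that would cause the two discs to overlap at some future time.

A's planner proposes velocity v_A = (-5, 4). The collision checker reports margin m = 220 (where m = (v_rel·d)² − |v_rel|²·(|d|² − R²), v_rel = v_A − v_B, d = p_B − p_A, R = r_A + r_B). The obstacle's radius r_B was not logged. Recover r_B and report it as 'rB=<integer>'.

m = 220
d = (-4, -7);  v_rel = (-2, -1),  |v_rel|² = 5
v_rel×d = (-2)·(-7) − (-1)·(-4) = 10
since m = R²·5 − 10²:  R² = (100 + 220) / 5 = 64
R = √64 = 8  ⇒  r_B = 8 − 2 = 6

rB=6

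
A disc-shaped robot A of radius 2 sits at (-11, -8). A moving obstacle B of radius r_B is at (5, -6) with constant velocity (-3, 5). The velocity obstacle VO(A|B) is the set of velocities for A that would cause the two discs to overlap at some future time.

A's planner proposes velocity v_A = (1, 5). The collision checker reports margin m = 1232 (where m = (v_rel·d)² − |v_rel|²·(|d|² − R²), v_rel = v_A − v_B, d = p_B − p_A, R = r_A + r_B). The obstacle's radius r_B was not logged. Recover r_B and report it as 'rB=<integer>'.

m = 1232
d = (16, 2);  v_rel = (4, 0),  |v_rel|² = 16
v_rel×d = (4)·(2) − (0)·(16) = 8
since m = R²·16 − 8²:  R² = (64 + 1232) / 16 = 81
R = √81 = 9  ⇒  r_B = 9 − 2 = 7

rB=7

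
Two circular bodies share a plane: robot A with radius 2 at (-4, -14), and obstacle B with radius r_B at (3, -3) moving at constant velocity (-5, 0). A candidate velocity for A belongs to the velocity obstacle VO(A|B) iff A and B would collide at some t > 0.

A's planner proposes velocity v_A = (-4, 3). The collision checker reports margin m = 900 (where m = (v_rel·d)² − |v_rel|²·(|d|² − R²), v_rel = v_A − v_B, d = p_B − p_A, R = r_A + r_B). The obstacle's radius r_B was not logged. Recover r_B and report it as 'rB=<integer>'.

m = 900
d = (7, 11);  v_rel = (1, 3),  |v_rel|² = 10
v_rel×d = (1)·(11) − (3)·(7) = -10
since m = R²·10 − (-10)²:  R² = (100 + 900) / 10 = 100
R = √100 = 10  ⇒  r_B = 10 − 2 = 8

rB=8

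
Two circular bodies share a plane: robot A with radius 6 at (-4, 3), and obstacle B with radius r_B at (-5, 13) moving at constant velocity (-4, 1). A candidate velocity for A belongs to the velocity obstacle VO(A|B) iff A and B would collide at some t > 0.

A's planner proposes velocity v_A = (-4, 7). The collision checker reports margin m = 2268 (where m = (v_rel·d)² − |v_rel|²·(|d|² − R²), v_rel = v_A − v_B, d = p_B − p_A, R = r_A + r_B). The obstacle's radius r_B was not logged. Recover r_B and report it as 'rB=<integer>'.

m = 2268
d = (-1, 10);  v_rel = (0, 6),  |v_rel|² = 36
v_rel×d = (0)·(10) − (6)·(-1) = 6
since m = R²·36 − 6²:  R² = (36 + 2268) / 36 = 64
R = √64 = 8  ⇒  r_B = 8 − 6 = 2

rB=2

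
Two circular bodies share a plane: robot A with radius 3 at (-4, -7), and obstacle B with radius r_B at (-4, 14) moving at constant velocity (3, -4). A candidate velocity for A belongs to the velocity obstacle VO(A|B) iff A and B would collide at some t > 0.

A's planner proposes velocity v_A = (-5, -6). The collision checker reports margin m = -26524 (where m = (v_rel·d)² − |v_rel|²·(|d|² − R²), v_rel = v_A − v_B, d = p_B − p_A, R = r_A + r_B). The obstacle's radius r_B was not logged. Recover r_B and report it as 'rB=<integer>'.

m = -26524
d = (0, 21);  v_rel = (-8, -2),  |v_rel|² = 68
v_rel×d = (-8)·(21) − (-2)·(0) = -168
since m = R²·68 − (-168)²:  R² = (28224 + -26524) / 68 = 25
R = √25 = 5  ⇒  r_B = 5 − 3 = 2

rB=2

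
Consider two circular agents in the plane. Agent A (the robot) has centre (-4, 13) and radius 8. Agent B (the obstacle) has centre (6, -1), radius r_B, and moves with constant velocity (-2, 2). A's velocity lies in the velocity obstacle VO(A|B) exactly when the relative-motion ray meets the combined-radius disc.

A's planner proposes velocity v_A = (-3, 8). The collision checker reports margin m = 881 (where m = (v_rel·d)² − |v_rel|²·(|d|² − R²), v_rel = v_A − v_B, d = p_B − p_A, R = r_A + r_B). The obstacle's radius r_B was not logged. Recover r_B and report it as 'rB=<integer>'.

m = 881
d = (10, -14);  v_rel = (-1, 6),  |v_rel|² = 37
v_rel×d = (-1)·(-14) − (6)·(10) = -46
since m = R²·37 − (-46)²:  R² = (2116 + 881) / 37 = 81
R = √81 = 9  ⇒  r_B = 9 − 8 = 1

rB=1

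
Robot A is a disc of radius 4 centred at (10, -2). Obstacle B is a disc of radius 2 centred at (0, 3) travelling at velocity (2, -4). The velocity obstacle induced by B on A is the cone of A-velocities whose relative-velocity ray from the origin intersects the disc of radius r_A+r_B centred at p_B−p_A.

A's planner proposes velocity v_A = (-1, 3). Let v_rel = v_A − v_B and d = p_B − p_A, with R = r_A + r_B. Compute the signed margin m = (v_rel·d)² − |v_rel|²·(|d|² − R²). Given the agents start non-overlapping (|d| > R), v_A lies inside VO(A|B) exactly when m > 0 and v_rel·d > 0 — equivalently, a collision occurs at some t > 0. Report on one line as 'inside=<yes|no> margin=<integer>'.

d = (-10, 5),  |d|² = 125;  R = 4+2 = 6,  c = 125−6² = 89
v_rel = (-3, 7),  |v_rel|² = 58;  v_rel·d = (-3)·(-10) + (7)·(5) = 65
58·t² − 130·t + 89 = 0  ⇒  m = 65² − 58·89 = -937
m = -937 < 0,  v_rel·d = 65 > 0  ⇒  outside

inside=no margin=-937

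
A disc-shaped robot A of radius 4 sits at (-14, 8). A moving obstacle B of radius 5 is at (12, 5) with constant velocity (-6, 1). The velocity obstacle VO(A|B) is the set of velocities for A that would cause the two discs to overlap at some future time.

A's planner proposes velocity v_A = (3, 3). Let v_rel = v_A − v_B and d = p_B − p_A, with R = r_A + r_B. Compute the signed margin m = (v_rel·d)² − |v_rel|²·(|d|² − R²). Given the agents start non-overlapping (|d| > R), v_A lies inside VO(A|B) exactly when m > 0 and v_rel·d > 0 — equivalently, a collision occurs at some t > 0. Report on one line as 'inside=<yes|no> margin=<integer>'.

d = (26, -3),  |d|² = 685;  R = 4+5 = 9,  c = 685−9² = 604
v_rel = (9, 2),  |v_rel|² = 85;  v_rel·d = (9)·(26) + (2)·(-3) = 228
85·t² − 456·t + 604 = 0  ⇒  m = 228² − 85·604 = 644
m = 644 > 0,  v_rel·d = 228 > 0  ⇒  inside

inside=yes margin=644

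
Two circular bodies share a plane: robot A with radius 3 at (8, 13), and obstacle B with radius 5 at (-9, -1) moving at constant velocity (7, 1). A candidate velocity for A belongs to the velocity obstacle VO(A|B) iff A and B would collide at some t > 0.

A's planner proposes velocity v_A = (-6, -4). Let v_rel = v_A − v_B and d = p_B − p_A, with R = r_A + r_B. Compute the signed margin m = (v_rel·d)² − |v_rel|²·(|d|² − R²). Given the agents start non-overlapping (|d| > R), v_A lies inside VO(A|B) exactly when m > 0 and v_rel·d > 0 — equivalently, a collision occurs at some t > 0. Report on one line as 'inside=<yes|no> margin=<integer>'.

d = (-17, -14),  |d|² = 485;  R = 3+5 = 8,  c = 485−8² = 421
v_rel = (-13, -5),  |v_rel|² = 194;  v_rel·d = (-13)·(-17) + (-5)·(-14) = 291
194·t² − 582·t + 421 = 0  ⇒  m = 291² − 194·421 = 3007
m = 3007 > 0,  v_rel·d = 291 > 0  ⇒  inside

inside=yes margin=3007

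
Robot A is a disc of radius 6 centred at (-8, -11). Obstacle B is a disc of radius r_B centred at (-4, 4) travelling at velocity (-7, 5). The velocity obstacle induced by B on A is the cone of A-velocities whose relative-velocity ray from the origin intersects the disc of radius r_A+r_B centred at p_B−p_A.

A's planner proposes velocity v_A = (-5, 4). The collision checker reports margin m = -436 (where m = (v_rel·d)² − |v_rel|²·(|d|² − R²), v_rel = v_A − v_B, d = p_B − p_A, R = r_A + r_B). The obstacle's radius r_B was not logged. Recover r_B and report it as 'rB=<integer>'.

m = -436
d = (4, 15);  v_rel = (2, -1),  |v_rel|² = 5
v_rel×d = (2)·(15) − (-1)·(4) = 34
since m = R²·5 − 34²:  R² = (1156 + -436) / 5 = 144
R = √144 = 12  ⇒  r_B = 12 − 6 = 6

rB=6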